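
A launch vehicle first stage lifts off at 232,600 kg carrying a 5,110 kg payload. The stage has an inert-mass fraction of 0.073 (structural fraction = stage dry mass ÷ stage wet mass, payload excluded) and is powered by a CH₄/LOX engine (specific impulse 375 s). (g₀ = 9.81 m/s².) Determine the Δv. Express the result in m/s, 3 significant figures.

Δv ≈ 8720 m/s

Stage wet mass = m₀ − payload = 232,600 − 5,110 = 227,490 kg.
Stage dry mass = ε × stage wet mass = 0.073 × 227,490 = 16,606.8 kg.
Burnout mass m_f = stage dry + payload = 16,606.8 + 5,110 = 21,716.8 kg.
v_e = Isp · g₀ = 375 × 9.81 = 3678.8 m/s.
From the ideal rocket equation, Δv = v_e · ln(232,600/21,716.8) = 3678.8 × ln(10.71) = 3678.8 × 2.3712 ≈ 8723 m/s.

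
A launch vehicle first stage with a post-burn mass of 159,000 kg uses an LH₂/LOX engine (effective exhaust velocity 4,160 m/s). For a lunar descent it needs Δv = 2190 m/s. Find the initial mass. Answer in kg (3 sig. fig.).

m₀/m_f = exp(Δv / v_e) = exp(2190 / 4160.0) = exp(0.5264) = 1.6929.
m₀ = m_f × 1.6929 = 159,000 × 1.6929 = 269,171 kg.

initial mass ≈ 269000 kg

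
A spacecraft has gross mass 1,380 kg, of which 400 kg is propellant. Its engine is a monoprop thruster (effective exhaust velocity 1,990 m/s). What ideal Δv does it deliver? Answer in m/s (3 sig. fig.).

Δv ≈ 681 m/s

m_f = m₀ − m_prop = 1,380 − 400 = 980 kg.
By the Tsiolkovsky rocket equation, Δv = v_e · ln(m₀/m_f) = 1990.0 × ln(1.408) = 1990.0 × 0.3423 ≈ 681.1 m/s.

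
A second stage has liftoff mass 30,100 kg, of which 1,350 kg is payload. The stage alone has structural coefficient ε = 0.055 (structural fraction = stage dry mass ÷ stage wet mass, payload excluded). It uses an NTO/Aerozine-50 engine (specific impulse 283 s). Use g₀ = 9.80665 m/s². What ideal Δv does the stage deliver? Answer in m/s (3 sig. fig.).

Δv ≈ 6460 m/s

Stage wet mass = m₀ − payload = 30,100 − 1,350 = 28,750 kg.
Stage dry mass = ε × stage wet mass = 0.055 × 28,750 = 1,581.25 kg.
Burnout mass m_f = stage dry + payload = 1,581.25 + 1,350 = 2,931.25 kg.
v_e = Isp · g₀ = 283 × 9.80665 = 2775.3 m/s.
Using Δv = v_e ln(m₀/m_f): Δv = v_e · ln(30,100/2,931.25) = 2775.3 × ln(10.27) = 2775.3 × 2.3291 ≈ 6464 m/s.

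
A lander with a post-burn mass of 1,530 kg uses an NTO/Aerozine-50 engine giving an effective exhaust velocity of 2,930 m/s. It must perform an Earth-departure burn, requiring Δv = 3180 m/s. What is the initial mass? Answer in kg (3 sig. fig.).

By the Tsiolkovsky rocket equation, m₀/m_f = exp(Δv / v_e) = exp(3180 / 2930.0) = exp(1.0853) = 2.9604.
m₀ = m_f × 2.9604 = 1,530 × 2.9604 = 4,529.41 kg.

initial mass ≈ 4530 kg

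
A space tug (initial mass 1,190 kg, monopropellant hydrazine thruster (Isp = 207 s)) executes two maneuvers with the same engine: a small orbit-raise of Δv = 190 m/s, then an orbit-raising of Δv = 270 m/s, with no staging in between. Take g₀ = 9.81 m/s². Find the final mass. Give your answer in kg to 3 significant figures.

final mass ≈ 949 kg

v_e = Isp · g₀ = 207 × 9.81 = 2030.7 m/s.
After the first burn: m = 1190 × exp(−190/2030.7) = 1190 × 0.91068 = 1,083.71 kg.
After the second burn: m = 1,083.71 × exp(−270/2030.7) = 1,083.71 × 0.87550 = 948.788 kg.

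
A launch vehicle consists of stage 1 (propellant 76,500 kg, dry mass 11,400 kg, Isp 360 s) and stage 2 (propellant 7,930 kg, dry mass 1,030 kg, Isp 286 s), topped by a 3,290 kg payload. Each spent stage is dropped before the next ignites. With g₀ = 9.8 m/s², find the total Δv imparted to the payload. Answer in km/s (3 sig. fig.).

Δv ≈ 8.01 km/s

Ignition mass of stage 1 = 76,500+11,400 + 7,930+1,030 + 3,290 = 100,150 kg.
Stage 1: m₀ = 100,150 kg, m_f = 100,150 − 76,500 = 23,650 kg; Δv = 360×9.8×ln(4.235) = 3528.0×1.4433 ≈ 5092 m/s.
Stage 2: m₀ = 12,250 kg, m_f = 12,250 − 7,930 = 4,320 kg; Δv = 286×9.8×ln(2.836) = 2802.8×1.0423 ≈ 2921 m/s.
Total Δv = 5092 + 2921 = 8013 m/s.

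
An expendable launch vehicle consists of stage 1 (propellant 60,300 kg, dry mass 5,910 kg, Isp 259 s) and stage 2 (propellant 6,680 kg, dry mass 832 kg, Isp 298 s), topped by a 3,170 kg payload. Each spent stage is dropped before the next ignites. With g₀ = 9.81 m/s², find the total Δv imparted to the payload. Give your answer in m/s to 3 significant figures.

Δv ≈ 6770 m/s

Ignition mass of stage 1 = 60,300+5,910 + 6,680+832 + 3,170 = 76,892 kg.
Stage 1: m₀ = 76,892 kg, m_f = 76,892 − 60,300 = 16,592 kg; Δv = 259×9.81×ln(4.634) = 2540.8×1.5335 ≈ 3896 m/s.
Stage 2: m₀ = 10,682 kg, m_f = 10,682 − 6,680 = 4,002 kg; Δv = 298×9.81×ln(2.669) = 2923.4×0.9818 ≈ 2870 m/s.
Total Δv = 3896 + 2870 = 6766 m/s.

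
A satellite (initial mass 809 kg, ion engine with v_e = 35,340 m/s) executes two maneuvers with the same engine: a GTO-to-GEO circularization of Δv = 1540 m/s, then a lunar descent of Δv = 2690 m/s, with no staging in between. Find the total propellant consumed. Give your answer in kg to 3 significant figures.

After the first burn: m = 809 × exp(−1540/35340.0) = 809 × 0.95736 = 774.504 kg.
After the second burn: m = 774.504 × exp(−2690/35340.0) = 774.504 × 0.92671 = 717.741 kg.
Total propellant = m₀ − m_final = 809 − 717.741 = 91.259 kg.

total propellant consumed ≈ 91.3 kg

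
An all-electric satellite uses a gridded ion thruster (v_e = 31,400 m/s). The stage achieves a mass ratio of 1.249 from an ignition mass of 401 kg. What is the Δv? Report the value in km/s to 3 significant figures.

Δv ≈ 6.98 km/s

Using Δv = v_e ln(m₀/m_f): Δv = v_e · ln(1.249) = 31400.0 × 0.2223 ≈ 6981.6 m/s.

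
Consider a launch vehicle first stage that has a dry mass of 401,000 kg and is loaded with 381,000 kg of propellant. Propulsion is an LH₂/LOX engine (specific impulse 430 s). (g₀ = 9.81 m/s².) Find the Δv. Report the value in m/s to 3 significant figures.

Δv ≈ 2820 m/s

v_e = Isp · g₀ = 430 × 9.81 = 4218.3 m/s.
m₀ = m_dry + m_prop = 401,000 + 381,000 = 782,000 kg.
Rocket equation: Δv = v_e · ln(m₀/m_f) = 4218.3 × ln(1.95) = 4218.3 × 0.6679 ≈ 2817.4 m/s.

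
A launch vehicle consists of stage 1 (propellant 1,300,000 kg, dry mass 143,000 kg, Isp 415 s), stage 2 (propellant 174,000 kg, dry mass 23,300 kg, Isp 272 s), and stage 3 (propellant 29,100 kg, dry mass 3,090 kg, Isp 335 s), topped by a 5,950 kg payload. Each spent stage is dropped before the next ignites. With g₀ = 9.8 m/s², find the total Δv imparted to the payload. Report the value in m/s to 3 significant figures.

Ignition mass of stage 1 = 1,300,000+143,000 + 174,000+23,300 + 29,100+3,090 + 5,950 = 1,678,440 kg.
Stage 1: m₀ = 1,678,440 kg, m_f = 1,678,440 − 1,300,000 = 378,440 kg; Δv = 415×9.8×ln(4.435) = 4067.0×1.4896 ≈ 6058 m/s.
Stage 2: m₀ = 235,440 kg, m_f = 235,440 − 174,000 = 61,440 kg; Δv = 272×9.8×ln(3.832) = 2665.6×1.3434 ≈ 3581 m/s.
Stage 3: m₀ = 38,140 kg, m_f = 38,140 − 29,100 = 9,040 kg; Δv = 335×9.8×ln(4.219) = 3283.0×1.4396 ≈ 4726 m/s.
Total Δv = 6058 + 3581 + 4726 = 14365 m/s.

Δv ≈ 14400 m/s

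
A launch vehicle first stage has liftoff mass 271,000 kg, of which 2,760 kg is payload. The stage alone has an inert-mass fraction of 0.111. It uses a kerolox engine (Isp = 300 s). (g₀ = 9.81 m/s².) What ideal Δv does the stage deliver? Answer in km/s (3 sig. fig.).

Stage wet mass = m₀ − payload = 271,000 − 2,760 = 268,240 kg.
Stage dry mass = ε × stage wet mass = 0.111 × 268,240 = 29,774.6 kg.
Burnout mass m_f = stage dry + payload = 29,774.6 + 2,760 = 32,534.6 kg.
v_e = Isp · g₀ = 300 × 9.81 = 2943.0 m/s.
Δv = v_e · ln(271,000/32,534.6) = 2943.0 × ln(8.33) = 2943.0 × 2.1198 ≈ 6239 m/s.

Δv ≈ 6.24 km/s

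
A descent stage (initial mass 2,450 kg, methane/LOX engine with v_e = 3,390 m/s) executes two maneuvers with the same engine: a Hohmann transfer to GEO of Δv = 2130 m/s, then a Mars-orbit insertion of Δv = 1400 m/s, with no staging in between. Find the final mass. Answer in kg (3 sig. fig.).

After the first burn: m = 2450 × exp(−2130/3390.0) = 2450 × 0.53349 = 1,307.05 kg.
After the second burn: m = 1,307.05 × exp(−1400/3390.0) = 1,307.05 × 0.66168 = 864.849 kg.

final mass ≈ 865 kg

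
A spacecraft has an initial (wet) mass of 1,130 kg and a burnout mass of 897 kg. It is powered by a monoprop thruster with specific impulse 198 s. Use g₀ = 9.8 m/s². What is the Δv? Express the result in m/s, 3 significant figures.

Δv ≈ 448 m/s

v_e = Isp · g₀ = 198 × 9.8 = 1940.4 m/s.
Rocket equation: Δv = v_e · ln(m₀/m_f) = 1940.4 × ln(1.26) = 1940.4 × 0.2309 ≈ 448.1 m/s.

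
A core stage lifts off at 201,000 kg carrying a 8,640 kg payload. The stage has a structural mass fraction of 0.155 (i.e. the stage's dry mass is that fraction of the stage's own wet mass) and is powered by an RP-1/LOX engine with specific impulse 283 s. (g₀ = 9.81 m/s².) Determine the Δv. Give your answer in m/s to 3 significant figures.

Δv ≈ 4590 m/s

Stage wet mass = m₀ − payload = 201,000 − 8,640 = 192,360 kg.
Stage dry mass = ε × stage wet mass = 0.155 × 192,360 = 29,815.8 kg.
Burnout mass m_f = stage dry + payload = 29,815.8 + 8,640 = 38,455.8 kg.
v_e = Isp · g₀ = 283 × 9.81 = 2776.2 m/s.
From the ideal rocket equation, Δv = v_e · ln(201,000/38,455.8) = 2776.2 × ln(5.227) = 2776.2 × 1.6538 ≈ 4591 m/s.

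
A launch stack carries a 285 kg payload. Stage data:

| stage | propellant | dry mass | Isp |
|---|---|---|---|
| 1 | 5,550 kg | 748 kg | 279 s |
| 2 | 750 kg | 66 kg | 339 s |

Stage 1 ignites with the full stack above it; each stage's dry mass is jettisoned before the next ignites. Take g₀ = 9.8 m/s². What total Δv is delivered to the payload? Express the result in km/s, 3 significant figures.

Ignition mass of stage 1 = 5,550+748 + 750+66 + 285 = 7,399 kg.
Stage 1: m₀ = 7,399 kg, m_f = 7,399 − 5,550 = 1,849 kg; Δv = 279×9.8×ln(4.002) = 2734.2×1.3867 ≈ 3792 m/s.
Stage 2: m₀ = 1,101 kg, m_f = 1,101 − 750 = 351 kg; Δv = 339×9.8×ln(3.137) = 3322.2×1.1432 ≈ 3798 m/s.
Total Δv = 3792 + 3798 = 7590 m/s.

Δv ≈ 7.59 km/s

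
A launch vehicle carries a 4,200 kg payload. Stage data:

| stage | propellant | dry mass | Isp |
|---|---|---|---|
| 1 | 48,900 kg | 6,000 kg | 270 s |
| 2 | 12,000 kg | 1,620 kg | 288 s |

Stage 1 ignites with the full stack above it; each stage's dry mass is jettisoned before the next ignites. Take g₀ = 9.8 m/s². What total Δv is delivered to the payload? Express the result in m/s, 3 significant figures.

Ignition mass of stage 1 = 48,900+6,000 + 12,000+1,620 + 4,200 = 72,720 kg.
Stage 1: m₀ = 72,720 kg, m_f = 72,720 − 48,900 = 23,820 kg; Δv = 270×9.8×ln(3.053) = 2646.0×1.1161 ≈ 2953 m/s.
Stage 2: m₀ = 17,820 kg, m_f = 17,820 − 12,000 = 5,820 kg; Δv = 288×9.8×ln(3.062) = 2822.4×1.1190 ≈ 3158 m/s.
Total Δv = 2953 + 3158 = 6111 m/s.

Δv ≈ 6110 m/s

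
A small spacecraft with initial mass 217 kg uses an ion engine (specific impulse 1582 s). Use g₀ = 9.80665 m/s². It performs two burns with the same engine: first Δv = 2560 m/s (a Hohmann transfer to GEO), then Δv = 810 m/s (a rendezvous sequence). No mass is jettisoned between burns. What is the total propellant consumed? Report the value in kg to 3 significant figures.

total propellant consumed ≈ 42.4 kg

v_e = Isp · g₀ = 1582 × 9.80665 = 15514.1 m/s.
After the first burn: m = 217 × exp(−2560/15514.1) = 217 × 0.84788 = 183.99 kg.
After the second burn: m = 183.99 × exp(−810/15514.1) = 183.99 × 0.94913 = 174.63 kg.
Total propellant = m₀ − m_final = 217 − 174.63 = 42.37 kg.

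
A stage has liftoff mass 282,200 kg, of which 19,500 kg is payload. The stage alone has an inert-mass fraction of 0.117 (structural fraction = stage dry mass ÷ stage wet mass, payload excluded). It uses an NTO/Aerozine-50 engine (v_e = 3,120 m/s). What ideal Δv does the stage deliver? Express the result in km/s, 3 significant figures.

Δv ≈ 5.38 km/s

Stage wet mass = m₀ − payload = 282,200 − 19,500 = 262,700 kg.
Stage dry mass = ε × stage wet mass = 0.117 × 262,700 = 30,735.9 kg.
Burnout mass m_f = stage dry + payload = 30,735.9 + 19,500 = 50,235.9 kg.
Rocket equation: Δv = v_e · ln(282,200/50,235.9) = 3120.0 × ln(5.617) = 3120.0 × 1.7259 ≈ 5385 m/s.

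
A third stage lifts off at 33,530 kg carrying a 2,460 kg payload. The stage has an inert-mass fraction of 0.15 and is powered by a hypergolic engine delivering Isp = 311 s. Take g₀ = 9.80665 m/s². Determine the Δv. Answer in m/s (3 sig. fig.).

Stage wet mass = m₀ − payload = 33,530 − 2,460 = 31,070 kg.
Stage dry mass = ε × stage wet mass = 0.15 × 31,070 = 4,660.5 kg.
Burnout mass m_f = stage dry + payload = 4,660.5 + 2,460 = 7,120.5 kg.
v_e = Isp · g₀ = 311 × 9.80665 = 3049.9 m/s.
From the ideal rocket equation, Δv = v_e · ln(33,530/7,120.5) = 3049.9 × ln(4.709) = 3049.9 × 1.5495 ≈ 4726 m/s.

Δv ≈ 4730 m/s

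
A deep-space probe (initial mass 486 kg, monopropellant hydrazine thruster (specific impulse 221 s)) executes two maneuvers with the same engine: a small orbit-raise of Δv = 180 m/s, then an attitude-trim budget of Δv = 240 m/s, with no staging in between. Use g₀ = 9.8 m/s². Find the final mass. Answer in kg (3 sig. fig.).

v_e = Isp · g₀ = 221 × 9.8 = 2165.8 m/s.
After the first burn: m = 486 × exp(−180/2165.8) = 486 × 0.92025 = 447.242 kg.
After the second burn: m = 447.242 × exp(−240/2165.8) = 447.242 × 0.89511 = 400.331 kg.

final mass ≈ 400 kg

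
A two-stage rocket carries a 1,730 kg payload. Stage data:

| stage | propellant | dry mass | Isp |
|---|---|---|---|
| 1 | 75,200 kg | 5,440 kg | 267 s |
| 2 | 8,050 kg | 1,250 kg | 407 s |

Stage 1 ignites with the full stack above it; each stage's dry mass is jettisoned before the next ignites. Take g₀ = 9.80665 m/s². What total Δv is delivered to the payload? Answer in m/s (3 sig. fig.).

Δv ≈ 9720 m/s

Ignition mass of stage 1 = 75,200+5,440 + 8,050+1,250 + 1,730 = 91,670 kg.
Stage 1: m₀ = 91,670 kg, m_f = 91,670 − 75,200 = 16,470 kg; Δv = 267×9.80665×ln(5.566) = 2618.4×1.7167 ≈ 4495 m/s.
Stage 2: m₀ = 11,030 kg, m_f = 11,030 − 8,050 = 2,980 kg; Δv = 407×9.80665×ln(3.701) = 3991.3×1.3087 ≈ 5223 m/s.
Total Δv = 4495 + 5223 = 9718 m/s.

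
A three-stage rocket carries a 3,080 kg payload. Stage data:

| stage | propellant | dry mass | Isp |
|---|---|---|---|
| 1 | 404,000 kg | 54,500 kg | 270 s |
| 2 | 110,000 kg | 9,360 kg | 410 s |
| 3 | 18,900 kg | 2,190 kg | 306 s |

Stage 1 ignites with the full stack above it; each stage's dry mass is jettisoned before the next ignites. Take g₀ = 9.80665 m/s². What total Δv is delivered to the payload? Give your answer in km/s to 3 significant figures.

Δv ≈ 13.4 km/s

Ignition mass of stage 1 = 404,000+54,500 + 110,000+9,360 + 18,900+2,190 + 3,080 = 602,030 kg.
Stage 1: m₀ = 602,030 kg, m_f = 602,030 − 404,000 = 198,030 kg; Δv = 270×9.80665×ln(3.04) = 2647.8×1.1119 ≈ 2944 m/s.
Stage 2: m₀ = 143,530 kg, m_f = 143,530 − 110,000 = 33,530 kg; Δv = 410×9.80665×ln(4.281) = 4020.7×1.4541 ≈ 5847 m/s.
Stage 3: m₀ = 24,170 kg, m_f = 24,170 − 18,900 = 5,270 kg; Δv = 306×9.80665×ln(4.586) = 3000.8×1.5231 ≈ 4571 m/s.
Total Δv = 2944 + 5847 + 4571 = 13362 m/s.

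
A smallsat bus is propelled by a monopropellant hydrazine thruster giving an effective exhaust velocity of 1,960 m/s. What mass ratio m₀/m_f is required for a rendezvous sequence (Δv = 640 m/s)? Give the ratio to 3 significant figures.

mass ratio ≈ 1.39

Using Δv = v_e ln(m₀/m_f): m₀/m_f = exp(Δv / v_e) = exp(640 / 1960.0) = exp(0.3265) = 1.3862.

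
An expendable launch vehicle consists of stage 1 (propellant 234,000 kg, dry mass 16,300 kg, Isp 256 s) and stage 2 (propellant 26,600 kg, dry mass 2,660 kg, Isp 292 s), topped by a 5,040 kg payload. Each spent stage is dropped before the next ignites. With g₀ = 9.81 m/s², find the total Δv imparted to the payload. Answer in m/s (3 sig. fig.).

Δv ≈ 8620 m/s

Ignition mass of stage 1 = 234,000+16,300 + 26,600+2,660 + 5,040 = 284,600 kg.
Stage 1: m₀ = 284,600 kg, m_f = 284,600 − 234,000 = 50,600 kg; Δv = 256×9.81×ln(5.625) = 2511.4×1.7271 ≈ 4337 m/s.
Stage 2: m₀ = 34,300 kg, m_f = 34,300 − 26,600 = 7,700 kg; Δv = 292×9.81×ln(4.455) = 2864.5×1.4939 ≈ 4279 m/s.
Total Δv = 4337 + 4279 = 8616 m/s.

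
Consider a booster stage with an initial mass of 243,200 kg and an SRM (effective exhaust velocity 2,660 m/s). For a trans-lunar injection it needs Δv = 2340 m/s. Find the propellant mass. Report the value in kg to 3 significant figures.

propellant mass ≈ 142000 kg

By the Tsiolkovsky rocket equation, m₀/m_f = exp(Δv / v_e) = exp(2340 / 2660.0) = exp(0.8797) = 2.4102.
m_f = 243,200 / 2.4102 = 100,904 kg, so propellant = m₀ − m_f = 243,200 − 100,904 = 142,296 kg.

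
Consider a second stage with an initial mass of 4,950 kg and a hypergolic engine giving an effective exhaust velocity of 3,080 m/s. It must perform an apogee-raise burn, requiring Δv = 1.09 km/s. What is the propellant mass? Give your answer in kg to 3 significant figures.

Using Δv = v_e ln(m₀/m_f): m₀/m_f = exp(Δv / v_e) = exp(1090 / 3080.0) = exp(0.3539) = 1.4246.
m_f = 4,950 / 1.4246 = 3,474.66 kg, so propellant = m₀ − m_f = 4,950 − 3,474.66 = 1,475.34 kg.

propellant mass ≈ 1480 kg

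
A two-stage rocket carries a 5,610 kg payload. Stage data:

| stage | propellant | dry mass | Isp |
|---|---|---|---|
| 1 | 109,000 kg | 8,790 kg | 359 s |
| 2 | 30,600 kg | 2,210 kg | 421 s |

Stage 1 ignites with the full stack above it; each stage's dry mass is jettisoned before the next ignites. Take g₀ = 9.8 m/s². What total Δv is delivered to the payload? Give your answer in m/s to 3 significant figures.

Ignition mass of stage 1 = 109,000+8,790 + 30,600+2,210 + 5,610 = 156,210 kg.
Stage 1: m₀ = 156,210 kg, m_f = 156,210 − 109,000 = 47,210 kg; Δv = 359×9.8×ln(3.309) = 3518.2×1.1966 ≈ 4210 m/s.
Stage 2: m₀ = 38,420 kg, m_f = 38,420 − 30,600 = 7,820 kg; Δv = 421×9.8×ln(4.913) = 4125.8×1.5919 ≈ 6568 m/s.
Total Δv = 4210 + 6568 = 10778 m/s.

Δv ≈ 10800 m/s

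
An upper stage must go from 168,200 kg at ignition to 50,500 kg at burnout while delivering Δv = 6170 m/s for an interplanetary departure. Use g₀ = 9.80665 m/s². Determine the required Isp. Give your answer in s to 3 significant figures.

ln(m₀/m_f) = ln(168200/50500) = ln(3.331) = 1.2032.
v_e = Δv / ln(m₀/m_f) = 6170 / 1.2032 = 5128.1 m/s.
Isp = v_e / g₀ = 5128.1 / 9.80665 = 522.9 s.

Isp ≈ 523 s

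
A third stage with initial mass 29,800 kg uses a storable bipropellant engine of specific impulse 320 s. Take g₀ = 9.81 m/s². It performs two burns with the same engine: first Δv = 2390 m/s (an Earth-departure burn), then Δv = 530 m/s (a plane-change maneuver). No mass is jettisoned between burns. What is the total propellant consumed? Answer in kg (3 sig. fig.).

v_e = Isp · g₀ = 320 × 9.81 = 3139.2 m/s.
After the first burn: m = 29800 × exp(−2390/3139.2) = 29800 × 0.46704 = 13,917.8 kg.
After the second burn: m = 13,917.8 × exp(−530/3139.2) = 13,917.8 × 0.84465 = 11,755.7 kg.
Total propellant = m₀ − m_final = 29800 − 11,755.7 = 18,044.3 kg.

total propellant consumed ≈ 18000 kg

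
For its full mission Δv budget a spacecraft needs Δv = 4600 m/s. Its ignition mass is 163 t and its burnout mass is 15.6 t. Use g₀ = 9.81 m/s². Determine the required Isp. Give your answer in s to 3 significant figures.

Isp ≈ 200 s

ln(m₀/m_f) = ln(163000/15600) = ln(10.45) = 2.3465.
From the ideal rocket equation, v_e = Δv / ln(m₀/m_f) = 4600 / 2.3465 = 1960.4 m/s.
Isp = v_e / g₀ = 1960.4 / 9.81 = 199.8 s.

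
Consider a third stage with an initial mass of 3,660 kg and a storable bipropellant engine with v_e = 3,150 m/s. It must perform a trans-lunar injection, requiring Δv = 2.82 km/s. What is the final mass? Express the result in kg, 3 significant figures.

final mass ≈ 1500 kg

m₀/m_f = exp(Δv / v_e) = exp(2820 / 3150.0) = exp(0.8952) = 2.4479.
m_f = m₀ / 2.4479 = 3,660 / 2.4479 = 1,495.16 kg.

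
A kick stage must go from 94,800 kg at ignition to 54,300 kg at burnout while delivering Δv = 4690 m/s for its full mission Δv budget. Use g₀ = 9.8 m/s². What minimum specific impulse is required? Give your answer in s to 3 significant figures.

ln(m₀/m_f) = ln(94800/54300) = ln(1.746) = 0.5572.
Rocket equation: v_e = Δv / ln(m₀/m_f) = 4690 / 0.5572 = 8416.4 m/s.
Isp = v_e / g₀ = 8416.4 / 9.8 = 858.8 s.

Isp ≈ 859 s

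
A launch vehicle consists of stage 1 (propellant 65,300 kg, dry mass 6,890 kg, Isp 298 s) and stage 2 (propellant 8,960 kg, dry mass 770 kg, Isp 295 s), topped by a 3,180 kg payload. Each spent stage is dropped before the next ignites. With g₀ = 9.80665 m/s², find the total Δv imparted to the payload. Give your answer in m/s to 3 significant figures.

Δv ≈ 7690 m/s

Ignition mass of stage 1 = 65,300+6,890 + 8,960+770 + 3,180 = 85,100 kg.
Stage 1: m₀ = 85,100 kg, m_f = 85,100 − 65,300 = 19,800 kg; Δv = 298×9.80665×ln(4.298) = 2922.4×1.4581 ≈ 4261 m/s.
Stage 2: m₀ = 12,910 kg, m_f = 12,910 − 8,960 = 3,950 kg; Δv = 295×9.80665×ln(3.268) = 2893.0×1.1843 ≈ 3426 m/s.
Total Δv = 4261 + 3426 = 7687 m/s.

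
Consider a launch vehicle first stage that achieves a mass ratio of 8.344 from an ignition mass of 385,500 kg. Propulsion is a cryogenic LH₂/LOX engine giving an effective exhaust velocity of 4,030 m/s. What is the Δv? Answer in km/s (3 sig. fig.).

Δv ≈ 8.55 km/s

Δv = v_e · ln(8.344) = 4030.0 × 2.1215 ≈ 8549.8 m/s.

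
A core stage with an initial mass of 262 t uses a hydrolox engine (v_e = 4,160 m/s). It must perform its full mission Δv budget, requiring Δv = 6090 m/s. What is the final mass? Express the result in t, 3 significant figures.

final mass ≈ 60.6 t

By the Tsiolkovsky rocket equation, m₀/m_f = exp(Δv / v_e) = exp(6090 / 4160.0) = exp(1.4639) = 4.3230.
m_f = m₀ / 4.3230 = 262 / 4.3230 = 60.6061 t.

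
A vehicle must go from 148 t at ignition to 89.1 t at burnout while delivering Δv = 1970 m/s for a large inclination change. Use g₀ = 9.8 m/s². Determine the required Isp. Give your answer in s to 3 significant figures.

Isp ≈ 396 s

ln(m₀/m_f) = ln(148000/89100) = ln(1.661) = 0.5075.
v_e = Δv / ln(m₀/m_f) = 1970 / 0.5075 = 3882.1 m/s.
Isp = v_e / g₀ = 3882.1 / 9.8 = 396.1 s.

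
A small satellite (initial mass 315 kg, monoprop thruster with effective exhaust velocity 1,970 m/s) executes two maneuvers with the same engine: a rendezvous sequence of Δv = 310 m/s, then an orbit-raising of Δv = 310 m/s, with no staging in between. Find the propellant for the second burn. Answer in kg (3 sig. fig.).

After the first burn: m = 315 × exp(−310/1970.0) = 315 × 0.85440 = 269.136 kg.
After the second burn: m = 269.136 × exp(−310/1970.0) = 269.136 × 0.85440 = 229.95 kg.
Second-burn propellant = 269.136 − 229.95 = 39.186 kg.

propellant for the second burn ≈ 39.2 kg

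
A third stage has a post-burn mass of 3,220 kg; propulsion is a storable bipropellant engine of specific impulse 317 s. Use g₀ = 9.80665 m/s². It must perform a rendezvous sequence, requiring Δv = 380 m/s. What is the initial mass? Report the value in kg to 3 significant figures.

initial mass ≈ 3640 kg

v_e = Isp · g₀ = 317 × 9.80665 = 3108.7 m/s.
m₀/m_f = exp(Δv / v_e) = exp(380 / 3108.7) = exp(0.1222) = 1.1300.
m₀ = m_f × 1.1300 = 3,220 × 1.1300 = 3,638.6 kg.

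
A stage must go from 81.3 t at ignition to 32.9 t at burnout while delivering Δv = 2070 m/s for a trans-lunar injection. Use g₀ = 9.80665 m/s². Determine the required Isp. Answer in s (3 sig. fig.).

ln(m₀/m_f) = ln(81300/32900) = ln(2.471) = 0.9047.
v_e = Δv / ln(m₀/m_f) = 2070 / 0.9047 = 2288.1 m/s.
Isp = v_e / g₀ = 2288.1 / 9.80665 = 233.3 s.

Isp ≈ 233 s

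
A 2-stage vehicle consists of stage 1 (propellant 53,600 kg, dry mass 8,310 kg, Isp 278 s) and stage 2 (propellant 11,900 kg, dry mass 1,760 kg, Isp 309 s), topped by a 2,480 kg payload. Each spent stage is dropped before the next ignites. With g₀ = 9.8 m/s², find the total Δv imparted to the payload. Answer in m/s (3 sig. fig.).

Δv ≈ 7210 m/s

Ignition mass of stage 1 = 53,600+8,310 + 11,900+1,760 + 2,480 = 78,050 kg.
Stage 1: m₀ = 78,050 kg, m_f = 78,050 − 53,600 = 24,450 kg; Δv = 278×9.8×ln(3.192) = 2724.4×1.1607 ≈ 3162 m/s.
Stage 2: m₀ = 16,140 kg, m_f = 16,140 − 11,900 = 4,240 kg; Δv = 309×9.8×ln(3.807) = 3028.2×1.3367 ≈ 4048 m/s.
Total Δv = 3162 + 4048 = 7210 m/s.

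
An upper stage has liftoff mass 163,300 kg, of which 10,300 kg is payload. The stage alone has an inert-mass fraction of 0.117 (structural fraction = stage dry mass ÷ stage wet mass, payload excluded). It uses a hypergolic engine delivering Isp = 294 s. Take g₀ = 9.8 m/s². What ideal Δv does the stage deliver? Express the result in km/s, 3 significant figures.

Δv ≈ 5.06 km/s

Stage wet mass = m₀ − payload = 163,300 − 10,300 = 153,000 kg.
Stage dry mass = ε × stage wet mass = 0.117 × 153,000 = 17,901 kg.
Burnout mass m_f = stage dry + payload = 17,901 + 10,300 = 28,201 kg.
v_e = Isp · g₀ = 294 × 9.8 = 2881.2 m/s.
By the Tsiolkovsky rocket equation, Δv = v_e · ln(163,300/28,201) = 2881.2 × ln(5.791) = 2881.2 × 1.7562 ≈ 5060 m/s.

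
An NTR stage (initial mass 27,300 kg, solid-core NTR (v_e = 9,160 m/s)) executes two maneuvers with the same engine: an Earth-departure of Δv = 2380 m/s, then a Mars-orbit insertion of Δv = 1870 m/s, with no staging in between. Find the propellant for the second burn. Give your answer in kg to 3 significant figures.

propellant for the second burn ≈ 3890 kg

After the first burn: m = 27300 × exp(−2380/9160.0) = 27300 × 0.77119 = 21,053.5 kg.
After the second burn: m = 21,053.5 × exp(−1870/9160.0) = 21,053.5 × 0.81534 = 17,165.8 kg.
Second-burn propellant = 21,053.5 − 17,165.8 = 3,887.7 kg.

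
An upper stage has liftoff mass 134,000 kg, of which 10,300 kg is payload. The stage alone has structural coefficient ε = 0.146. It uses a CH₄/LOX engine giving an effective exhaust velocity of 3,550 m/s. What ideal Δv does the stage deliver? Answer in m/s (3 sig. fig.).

Δv ≈ 5510 m/s

Stage wet mass = m₀ − payload = 134,000 − 10,300 = 123,700 kg.
Stage dry mass = ε × stage wet mass = 0.146 × 123,700 = 18,060.2 kg.
Burnout mass m_f = stage dry + payload = 18,060.2 + 10,300 = 28,360.2 kg.
By the Tsiolkovsky rocket equation, Δv = v_e · ln(134,000/28,360.2) = 3550.0 × ln(4.725) = 3550.0 × 1.5529 ≈ 5513 m/s.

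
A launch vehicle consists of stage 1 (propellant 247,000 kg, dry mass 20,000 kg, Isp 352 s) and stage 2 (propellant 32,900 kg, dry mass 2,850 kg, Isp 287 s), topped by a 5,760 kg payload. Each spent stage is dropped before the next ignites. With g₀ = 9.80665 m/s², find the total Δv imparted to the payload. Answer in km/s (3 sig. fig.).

Ignition mass of stage 1 = 247,000+20,000 + 32,900+2,850 + 5,760 = 308,510 kg.
Stage 1: m₀ = 308,510 kg, m_f = 308,510 − 247,000 = 61,510 kg; Δv = 352×9.80665×ln(5.016) = 3451.9×1.6126 ≈ 5566 m/s.
Stage 2: m₀ = 41,510 kg, m_f = 41,510 − 32,900 = 8,610 kg; Δv = 287×9.80665×ln(4.821) = 2814.5×1.5730 ≈ 4427 m/s.
Total Δv = 5566 + 4427 = 9993 m/s.

Δv ≈ 9.99 km/s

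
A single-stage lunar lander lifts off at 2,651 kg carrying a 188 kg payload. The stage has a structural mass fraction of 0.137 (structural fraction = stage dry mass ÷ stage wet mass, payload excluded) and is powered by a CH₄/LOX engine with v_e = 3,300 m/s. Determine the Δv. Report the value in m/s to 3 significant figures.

Δv ≈ 5340 m/s

Stage wet mass = m₀ − payload = 2,651 − 188 = 2,463 kg.
Stage dry mass = ε × stage wet mass = 0.137 × 2,463 = 337.431 kg.
Burnout mass m_f = stage dry + payload = 337.431 + 188 = 525.431 kg.
Using Δv = v_e ln(m₀/m_f): Δv = v_e · ln(2,651/525.431) = 3300.0 × ln(5.045) = 3300.0 × 1.6185 ≈ 5341 m/s.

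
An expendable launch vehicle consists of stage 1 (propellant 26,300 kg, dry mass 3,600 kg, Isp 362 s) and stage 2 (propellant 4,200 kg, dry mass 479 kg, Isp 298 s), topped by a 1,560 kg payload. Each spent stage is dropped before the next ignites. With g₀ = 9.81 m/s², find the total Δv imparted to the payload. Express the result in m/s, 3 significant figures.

Δv ≈ 7890 m/s

Ignition mass of stage 1 = 26,300+3,600 + 4,200+479 + 1,560 = 36,139 kg.
Stage 1: m₀ = 36,139 kg, m_f = 36,139 − 26,300 = 9,839 kg; Δv = 362×9.81×ln(3.673) = 3551.2×1.3010 ≈ 4620 m/s.
Stage 2: m₀ = 6,239 kg, m_f = 6,239 − 4,200 = 2,039 kg; Δv = 298×9.81×ln(3.06) = 2923.4×1.1184 ≈ 3269 m/s.
Total Δv = 4620 + 3269 = 7889 m/s.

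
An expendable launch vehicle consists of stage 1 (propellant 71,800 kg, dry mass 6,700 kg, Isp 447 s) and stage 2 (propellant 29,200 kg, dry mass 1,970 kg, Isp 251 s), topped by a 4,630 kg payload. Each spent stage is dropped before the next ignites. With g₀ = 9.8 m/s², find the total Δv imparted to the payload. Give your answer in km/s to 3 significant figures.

Ignition mass of stage 1 = 71,800+6,700 + 29,200+1,970 + 4,630 = 114,300 kg.
Stage 1: m₀ = 114,300 kg, m_f = 114,300 − 71,800 = 42,500 kg; Δv = 447×9.8×ln(2.689) = 4380.6×0.9893 ≈ 4334 m/s.
Stage 2: m₀ = 35,800 kg, m_f = 35,800 − 29,200 = 6,600 kg; Δv = 251×9.8×ln(5.424) = 2459.8×1.6909 ≈ 4159 m/s.
Total Δv = 4334 + 4159 = 8493 m/s.

Δv ≈ 8.49 km/s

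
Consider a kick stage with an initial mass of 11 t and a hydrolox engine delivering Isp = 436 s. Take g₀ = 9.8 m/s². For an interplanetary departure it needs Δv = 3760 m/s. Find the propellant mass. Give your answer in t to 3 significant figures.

propellant mass ≈ 6.44 t

v_e = Isp · g₀ = 436 × 9.8 = 4272.8 m/s.
Using Δv = v_e ln(m₀/m_f): m₀/m_f = exp(Δv / v_e) = exp(3760 / 4272.8) = exp(0.8800) = 2.4109.
m_f = 11 / 2.4109 = 4.56261 t, so propellant = m₀ − m_f = 11 − 4.56261 = 6.43739 t.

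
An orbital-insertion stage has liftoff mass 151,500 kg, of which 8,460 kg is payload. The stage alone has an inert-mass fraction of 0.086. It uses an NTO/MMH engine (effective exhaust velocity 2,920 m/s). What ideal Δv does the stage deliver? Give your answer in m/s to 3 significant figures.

Δv ≈ 5800 m/s

Stage wet mass = m₀ − payload = 151,500 − 8,460 = 143,040 kg.
Stage dry mass = ε × stage wet mass = 0.086 × 143,040 = 12,301.4 kg.
Burnout mass m_f = stage dry + payload = 12,301.4 + 8,460 = 20,761.4 kg.
Δv = v_e · ln(151,500/20,761.4) = 2920.0 × ln(7.297) = 2920.0 × 1.9875 ≈ 5803 m/s.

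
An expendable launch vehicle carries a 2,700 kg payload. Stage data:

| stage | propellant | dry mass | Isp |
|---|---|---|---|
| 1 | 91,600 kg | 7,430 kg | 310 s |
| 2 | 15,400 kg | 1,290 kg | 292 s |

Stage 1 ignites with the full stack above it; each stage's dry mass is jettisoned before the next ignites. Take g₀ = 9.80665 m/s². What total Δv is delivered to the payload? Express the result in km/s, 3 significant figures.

Ignition mass of stage 1 = 91,600+7,430 + 15,400+1,290 + 2,700 = 118,420 kg.
Stage 1: m₀ = 118,420 kg, m_f = 118,420 − 91,600 = 26,820 kg; Δv = 310×9.80665×ln(4.415) = 3040.1×1.4851 ≈ 4515 m/s.
Stage 2: m₀ = 19,390 kg, m_f = 19,390 − 15,400 = 3,990 kg; Δv = 292×9.80665×ln(4.86) = 2863.5×1.5810 ≈ 4527 m/s.
Total Δv = 4515 + 4527 = 9042 m/s.

Δv ≈ 9.04 km/s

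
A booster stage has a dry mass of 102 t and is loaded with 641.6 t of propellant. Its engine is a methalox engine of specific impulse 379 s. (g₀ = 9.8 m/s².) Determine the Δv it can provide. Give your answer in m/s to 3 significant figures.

Δv ≈ 7380 m/s

v_e = Isp · g₀ = 379 × 9.8 = 3714.2 m/s.
m₀ = m_dry + m_prop = 102 + 641.6 = 743.6 t.
Rocket equation: Δv = v_e · ln(m₀/m_f) = 3714.2 × ln(7.29) = 3714.2 × 1.9865 ≈ 7378.4 m/s.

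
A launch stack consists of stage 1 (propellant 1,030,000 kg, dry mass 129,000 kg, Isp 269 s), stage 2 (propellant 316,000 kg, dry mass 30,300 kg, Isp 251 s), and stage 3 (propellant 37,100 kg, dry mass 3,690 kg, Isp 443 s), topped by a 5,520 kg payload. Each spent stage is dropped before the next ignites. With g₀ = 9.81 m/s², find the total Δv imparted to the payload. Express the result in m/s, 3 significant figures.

Δv ≈ 13900 m/s

Ignition mass of stage 1 = 1,030,000+129,000 + 316,000+30,300 + 37,100+3,690 + 5,520 = 1,551,610 kg.
Stage 1: m₀ = 1,551,610 kg, m_f = 1,551,610 − 1,030,000 = 521,610 kg; Δv = 269×9.81×ln(2.975) = 2638.9×1.0901 ≈ 2877 m/s.
Stage 2: m₀ = 392,610 kg, m_f = 392,610 − 316,000 = 76,610 kg; Δv = 251×9.81×ln(5.125) = 2462.3×1.6341 ≈ 4024 m/s.
Stage 3: m₀ = 46,310 kg, m_f = 46,310 − 37,100 = 9,210 kg; Δv = 443×9.81×ln(5.028) = 4345.8×1.6151 ≈ 7019 m/s.
Total Δv = 2877 + 4024 + 7019 = 13920 m/s.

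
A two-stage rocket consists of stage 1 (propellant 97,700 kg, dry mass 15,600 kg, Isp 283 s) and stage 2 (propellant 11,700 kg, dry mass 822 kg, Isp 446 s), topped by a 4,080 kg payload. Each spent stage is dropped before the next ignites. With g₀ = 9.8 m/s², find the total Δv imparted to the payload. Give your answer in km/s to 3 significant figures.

Ignition mass of stage 1 = 97,700+15,600 + 11,700+822 + 4,080 = 129,902 kg.
Stage 1: m₀ = 129,902 kg, m_f = 129,902 − 97,700 = 32,202 kg; Δv = 283×9.8×ln(4.034) = 2773.4×1.3948 ≈ 3868 m/s.
Stage 2: m₀ = 16,602 kg, m_f = 16,602 − 11,700 = 4,902 kg; Δv = 446×9.8×ln(3.387) = 4370.8×1.2199 ≈ 5332 m/s.
Total Δv = 3868 + 5332 = 9200 m/s.

Δv ≈ 9.20 km/s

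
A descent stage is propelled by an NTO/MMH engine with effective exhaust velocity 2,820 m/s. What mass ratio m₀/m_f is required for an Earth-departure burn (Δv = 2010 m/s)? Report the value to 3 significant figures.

mass ratio ≈ 2.04

m₀/m_f = exp(Δv / v_e) = exp(2010 / 2820.0) = exp(0.7128) = 2.0396.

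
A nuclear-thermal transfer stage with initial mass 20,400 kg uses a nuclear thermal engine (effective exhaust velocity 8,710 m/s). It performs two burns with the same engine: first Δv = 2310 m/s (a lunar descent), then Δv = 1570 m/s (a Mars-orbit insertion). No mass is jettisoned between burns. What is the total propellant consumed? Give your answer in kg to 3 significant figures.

total propellant consumed ≈ 7330 kg

After the first burn: m = 20400 × exp(−2310/8710.0) = 20400 × 0.76704 = 15,647.6 kg.
After the second burn: m = 15,647.6 × exp(−1570/8710.0) = 15,647.6 × 0.83506 = 13,066.7 kg.
Total propellant = m₀ − m_final = 20400 − 13,066.7 = 7,333.3 kg.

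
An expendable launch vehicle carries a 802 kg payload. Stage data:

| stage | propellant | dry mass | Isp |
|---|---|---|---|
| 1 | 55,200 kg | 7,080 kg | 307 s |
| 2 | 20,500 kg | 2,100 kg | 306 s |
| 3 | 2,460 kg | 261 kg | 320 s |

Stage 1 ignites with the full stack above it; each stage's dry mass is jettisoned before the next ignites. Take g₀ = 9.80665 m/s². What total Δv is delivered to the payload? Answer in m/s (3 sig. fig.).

Ignition mass of stage 1 = 55,200+7,080 + 20,500+2,100 + 2,460+261 + 802 = 88,403 kg.
Stage 1: m₀ = 88,403 kg, m_f = 88,403 − 55,200 = 33,203 kg; Δv = 307×9.80665×ln(2.663) = 3010.6×0.9793 ≈ 2948 m/s.
Stage 2: m₀ = 26,123 kg, m_f = 26,123 − 20,500 = 5,623 kg; Δv = 306×9.80665×ln(4.646) = 3000.8×1.5360 ≈ 4609 m/s.
Stage 3: m₀ = 3,523 kg, m_f = 3,523 − 2,460 = 1,063 kg; Δv = 320×9.80665×ln(3.314) = 3138.1×1.1982 ≈ 3760 m/s.
Total Δv = 2948 + 4609 + 3760 = 11317 m/s.

Δv ≈ 11300 m/s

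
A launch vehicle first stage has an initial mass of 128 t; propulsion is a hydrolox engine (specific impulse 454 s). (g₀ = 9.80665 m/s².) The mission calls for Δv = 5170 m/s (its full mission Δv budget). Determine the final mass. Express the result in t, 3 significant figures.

v_e = Isp · g₀ = 454 × 9.80665 = 4452.2 m/s.
Rocket equation: m₀/m_f = exp(Δv / v_e) = exp(5170 / 4452.2) = exp(1.1612) = 3.1938.
m_f = m₀ / 3.1938 = 128 / 3.1938 = 40.0777 t.

final mass ≈ 40.1 t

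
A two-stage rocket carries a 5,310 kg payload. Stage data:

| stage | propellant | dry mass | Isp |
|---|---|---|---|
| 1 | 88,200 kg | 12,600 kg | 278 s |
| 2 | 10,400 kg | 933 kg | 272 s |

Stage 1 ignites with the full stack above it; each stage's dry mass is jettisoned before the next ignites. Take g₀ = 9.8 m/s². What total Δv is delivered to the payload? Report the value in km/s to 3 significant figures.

Ignition mass of stage 1 = 88,200+12,600 + 10,400+933 + 5,310 = 117,443 kg.
Stage 1: m₀ = 117,443 kg, m_f = 117,443 − 88,200 = 29,243 kg; Δv = 278×9.8×ln(4.016) = 2724.4×1.3903 ≈ 3788 m/s.
Stage 2: m₀ = 16,643 kg, m_f = 16,643 − 10,400 = 6,243 kg; Δv = 272×9.8×ln(2.666) = 2665.6×0.9805 ≈ 2614 m/s.
Total Δv = 3788 + 2614 = 6402 m/s.

Δv ≈ 6.40 km/s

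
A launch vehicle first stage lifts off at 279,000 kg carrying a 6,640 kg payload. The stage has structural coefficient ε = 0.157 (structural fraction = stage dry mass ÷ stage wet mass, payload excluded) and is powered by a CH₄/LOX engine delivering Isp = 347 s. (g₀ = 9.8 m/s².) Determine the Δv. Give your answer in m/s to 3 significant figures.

Stage wet mass = m₀ − payload = 279,000 − 6,640 = 272,360 kg.
Stage dry mass = ε × stage wet mass = 0.157 × 272,360 = 42,760.5 kg.
Burnout mass m_f = stage dry + payload = 42,760.5 + 6,640 = 49,400.5 kg.
v_e = Isp · g₀ = 347 × 9.8 = 3400.6 m/s.
Δv = v_e · ln(279,000/49,400.5) = 3400.6 × ln(5.648) = 3400.6 × 1.7313 ≈ 5887 m/s.

Δv ≈ 5890 m/s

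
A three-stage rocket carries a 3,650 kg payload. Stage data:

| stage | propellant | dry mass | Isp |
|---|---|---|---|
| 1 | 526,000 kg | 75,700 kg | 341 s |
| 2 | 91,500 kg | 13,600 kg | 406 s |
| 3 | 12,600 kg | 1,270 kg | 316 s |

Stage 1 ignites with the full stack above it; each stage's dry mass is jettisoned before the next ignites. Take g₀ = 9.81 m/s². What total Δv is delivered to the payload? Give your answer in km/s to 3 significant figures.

Ignition mass of stage 1 = 526,000+75,700 + 91,500+13,600 + 12,600+1,270 + 3,650 = 724,320 kg.
Stage 1: m₀ = 724,320 kg, m_f = 724,320 − 526,000 = 198,320 kg; Δv = 341×9.81×ln(3.652) = 3345.2×1.2954 ≈ 4333 m/s.
Stage 2: m₀ = 122,620 kg, m_f = 122,620 − 91,500 = 31,120 kg; Δv = 406×9.81×ln(3.94) = 3982.9×1.3712 ≈ 5461 m/s.
Stage 3: m₀ = 17,520 kg, m_f = 17,520 − 12,600 = 4,920 kg; Δv = 316×9.81×ln(3.561) = 3100.0×1.2700 ≈ 3937 m/s.
Total Δv = 4333 + 5461 + 3937 = 13731 m/s.

Δv ≈ 13.7 km/s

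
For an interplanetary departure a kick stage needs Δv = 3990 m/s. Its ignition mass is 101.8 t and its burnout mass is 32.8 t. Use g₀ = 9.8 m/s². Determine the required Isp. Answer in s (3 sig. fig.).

Isp ≈ 359 s

ln(m₀/m_f) = ln(101800/32800) = ln(3.104) = 1.1326.
v_e = Δv / ln(m₀/m_f) = 3990 / 1.1326 = 3522.9 m/s.
Isp = v_e / g₀ = 3522.9 / 9.8 = 359.5 s.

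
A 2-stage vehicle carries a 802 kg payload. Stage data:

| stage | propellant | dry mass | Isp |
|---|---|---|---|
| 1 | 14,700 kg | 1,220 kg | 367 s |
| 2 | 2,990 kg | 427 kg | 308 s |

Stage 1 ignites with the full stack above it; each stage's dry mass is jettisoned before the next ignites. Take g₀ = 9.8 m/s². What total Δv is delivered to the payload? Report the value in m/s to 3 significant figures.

Ignition mass of stage 1 = 14,700+1,220 + 2,990+427 + 802 = 20,139 kg.
Stage 1: m₀ = 20,139 kg, m_f = 20,139 − 14,700 = 5,439 kg; Δv = 367×9.8×ln(3.703) = 3596.6×1.3091 ≈ 4708 m/s.
Stage 2: m₀ = 4,219 kg, m_f = 4,219 − 2,990 = 1,229 kg; Δv = 308×9.8×ln(3.433) = 3018.4×1.2334 ≈ 3723 m/s.
Total Δv = 4708 + 3723 = 8431 m/s.

Δv ≈ 8430 m/s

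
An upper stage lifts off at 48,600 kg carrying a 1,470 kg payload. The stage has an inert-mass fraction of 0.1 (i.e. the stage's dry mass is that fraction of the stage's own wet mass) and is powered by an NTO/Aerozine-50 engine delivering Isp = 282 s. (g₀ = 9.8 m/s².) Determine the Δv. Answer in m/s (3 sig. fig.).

Stage wet mass = m₀ − payload = 48,600 − 1,470 = 47,130 kg.
Stage dry mass = ε × stage wet mass = 0.1 × 47,130 = 4,713 kg.
Burnout mass m_f = stage dry + payload = 4,713 + 1,470 = 6,183 kg.
v_e = Isp · g₀ = 282 × 9.8 = 2763.6 m/s.
Δv = v_e · ln(48,600/6,183) = 2763.6 × ln(7.86) = 2763.6 × 2.0618 ≈ 5698 m/s.

Δv ≈ 5700 m/s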